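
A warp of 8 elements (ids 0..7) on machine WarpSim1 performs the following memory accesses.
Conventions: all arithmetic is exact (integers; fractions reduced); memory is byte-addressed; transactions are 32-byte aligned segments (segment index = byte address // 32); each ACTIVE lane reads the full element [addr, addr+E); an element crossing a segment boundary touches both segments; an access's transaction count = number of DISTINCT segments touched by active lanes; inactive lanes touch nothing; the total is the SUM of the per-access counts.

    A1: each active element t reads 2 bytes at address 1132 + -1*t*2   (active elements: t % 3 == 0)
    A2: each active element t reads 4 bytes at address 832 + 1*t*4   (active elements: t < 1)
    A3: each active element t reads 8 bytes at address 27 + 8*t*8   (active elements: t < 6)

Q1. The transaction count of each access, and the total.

A1: 1 transaction
A2: 1 transaction
A3: 12 transactions

Answer: 1,1,12; total 14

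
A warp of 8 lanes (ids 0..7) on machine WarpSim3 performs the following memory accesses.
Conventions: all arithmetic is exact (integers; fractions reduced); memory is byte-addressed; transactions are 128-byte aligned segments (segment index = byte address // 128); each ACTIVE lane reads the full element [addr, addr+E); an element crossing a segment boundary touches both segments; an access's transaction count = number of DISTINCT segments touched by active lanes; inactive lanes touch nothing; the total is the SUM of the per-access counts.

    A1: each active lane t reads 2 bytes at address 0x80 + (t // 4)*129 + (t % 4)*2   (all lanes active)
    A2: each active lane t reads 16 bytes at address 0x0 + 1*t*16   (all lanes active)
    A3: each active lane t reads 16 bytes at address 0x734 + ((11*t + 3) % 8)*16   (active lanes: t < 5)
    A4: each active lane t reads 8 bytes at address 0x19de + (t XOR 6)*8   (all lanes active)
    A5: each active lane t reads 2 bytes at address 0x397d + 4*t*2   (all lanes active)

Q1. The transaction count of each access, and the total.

A1: 2 transactions
A2: 1 transaction
A3: 2 transactions
A4: 2 transactions
A5: 2 transactions

Answer: 2,1,2,2,2; total 9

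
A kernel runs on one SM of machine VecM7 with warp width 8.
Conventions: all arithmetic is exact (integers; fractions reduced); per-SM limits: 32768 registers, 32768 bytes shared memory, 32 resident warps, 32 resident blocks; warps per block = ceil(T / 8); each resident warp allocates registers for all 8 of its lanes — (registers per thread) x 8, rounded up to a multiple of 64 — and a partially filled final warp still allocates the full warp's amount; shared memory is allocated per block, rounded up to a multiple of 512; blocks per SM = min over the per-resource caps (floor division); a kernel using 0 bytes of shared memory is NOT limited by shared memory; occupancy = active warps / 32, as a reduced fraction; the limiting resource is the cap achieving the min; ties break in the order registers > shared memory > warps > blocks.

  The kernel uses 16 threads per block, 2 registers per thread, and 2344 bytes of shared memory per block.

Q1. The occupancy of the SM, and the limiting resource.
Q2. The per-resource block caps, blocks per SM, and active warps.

Answer: occupancy 3/4, limited by shared memory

registers: 256 blocks
shared memory: 12 blocks
warps: 16 blocks
blocks: 32 blocks

Answer: 12 blocks, 24 active warps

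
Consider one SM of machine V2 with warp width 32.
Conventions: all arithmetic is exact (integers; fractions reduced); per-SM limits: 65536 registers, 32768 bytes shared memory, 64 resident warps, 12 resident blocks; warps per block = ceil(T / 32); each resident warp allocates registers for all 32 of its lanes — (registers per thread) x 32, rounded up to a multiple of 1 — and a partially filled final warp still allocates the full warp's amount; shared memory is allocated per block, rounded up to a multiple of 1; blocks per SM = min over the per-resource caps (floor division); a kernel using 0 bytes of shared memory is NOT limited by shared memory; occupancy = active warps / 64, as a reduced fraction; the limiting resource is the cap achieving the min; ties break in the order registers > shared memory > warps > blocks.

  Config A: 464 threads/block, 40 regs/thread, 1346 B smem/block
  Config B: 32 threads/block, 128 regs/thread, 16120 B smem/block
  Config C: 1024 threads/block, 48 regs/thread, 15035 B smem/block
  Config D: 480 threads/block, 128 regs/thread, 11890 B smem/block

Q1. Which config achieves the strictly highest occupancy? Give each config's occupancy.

occupancies: A 45/64, B 1/32, C 1/2, D 15/64

Answer: A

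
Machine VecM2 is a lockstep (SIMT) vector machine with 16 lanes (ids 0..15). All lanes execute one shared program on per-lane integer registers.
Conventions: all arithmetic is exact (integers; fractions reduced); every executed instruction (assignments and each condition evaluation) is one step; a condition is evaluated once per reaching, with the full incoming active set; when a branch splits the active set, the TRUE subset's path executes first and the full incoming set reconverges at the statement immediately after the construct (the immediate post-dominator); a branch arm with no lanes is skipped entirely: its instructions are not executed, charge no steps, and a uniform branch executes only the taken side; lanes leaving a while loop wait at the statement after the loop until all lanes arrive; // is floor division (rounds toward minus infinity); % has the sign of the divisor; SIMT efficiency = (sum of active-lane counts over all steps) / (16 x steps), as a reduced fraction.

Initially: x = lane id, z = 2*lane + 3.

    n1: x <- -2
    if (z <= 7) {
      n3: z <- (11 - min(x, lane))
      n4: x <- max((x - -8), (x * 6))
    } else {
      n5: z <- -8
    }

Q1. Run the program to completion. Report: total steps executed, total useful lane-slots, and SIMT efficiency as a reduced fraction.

Answer: 5 steps, 51 useful, 51/80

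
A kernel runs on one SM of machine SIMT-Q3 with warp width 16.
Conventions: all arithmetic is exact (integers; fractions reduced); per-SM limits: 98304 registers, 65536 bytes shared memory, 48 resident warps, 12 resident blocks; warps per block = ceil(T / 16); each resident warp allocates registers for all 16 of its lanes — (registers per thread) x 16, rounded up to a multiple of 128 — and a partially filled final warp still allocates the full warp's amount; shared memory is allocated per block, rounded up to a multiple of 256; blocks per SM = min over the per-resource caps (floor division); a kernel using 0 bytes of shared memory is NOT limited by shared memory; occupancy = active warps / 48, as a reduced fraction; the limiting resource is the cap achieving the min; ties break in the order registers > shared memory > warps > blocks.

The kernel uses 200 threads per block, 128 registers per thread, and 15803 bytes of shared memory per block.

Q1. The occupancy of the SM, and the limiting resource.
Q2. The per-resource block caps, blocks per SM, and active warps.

Answer: occupancy 13/16, limited by registers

registers: 3 blocks
shared memory: 4 blocks
warps: 3 blocks
blocks: 12 blocks

Answer: 3 blocks, 39 active warps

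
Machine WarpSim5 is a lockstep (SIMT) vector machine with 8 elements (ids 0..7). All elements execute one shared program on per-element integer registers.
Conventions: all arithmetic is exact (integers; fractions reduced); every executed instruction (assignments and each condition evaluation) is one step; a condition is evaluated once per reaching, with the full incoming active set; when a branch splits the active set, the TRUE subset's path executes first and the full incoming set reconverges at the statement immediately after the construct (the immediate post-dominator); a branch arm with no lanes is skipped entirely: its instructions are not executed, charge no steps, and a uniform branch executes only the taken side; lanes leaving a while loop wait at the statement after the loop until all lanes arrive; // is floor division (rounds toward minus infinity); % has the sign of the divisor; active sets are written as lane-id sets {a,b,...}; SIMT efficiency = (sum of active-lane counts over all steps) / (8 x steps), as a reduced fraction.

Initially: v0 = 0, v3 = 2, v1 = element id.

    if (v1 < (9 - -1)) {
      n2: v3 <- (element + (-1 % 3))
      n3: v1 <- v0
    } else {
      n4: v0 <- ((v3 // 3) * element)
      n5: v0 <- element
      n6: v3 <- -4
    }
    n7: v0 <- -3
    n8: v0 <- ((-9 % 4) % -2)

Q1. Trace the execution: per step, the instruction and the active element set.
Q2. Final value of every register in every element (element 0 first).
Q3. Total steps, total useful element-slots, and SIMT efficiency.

step 0: eval (v1 < (9 - -1))         {0,1,2,3,4,5,6,7}
step 1: v3 <- (element + (-1 % 3))   {0,1,2,3,4,5,6,7}
step 2: v1 <- v0                     {0,1,2,3,4,5,6,7}
step 3: v0 <- -3                     {0,1,2,3,4,5,6,7}
step 4: v0 <- ((-9 % 4) % -2)        {0,1,2,3,4,5,6,7}

Answer: 5 steps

v0: -1,-1,-1,-1,-1,-1,-1,-1
v3: 2,3,4,5,6,7,8,9
v1: 0,0,0,0,0,0,0,0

steps = 5; useful = 40; efficiency = 40/40 = 1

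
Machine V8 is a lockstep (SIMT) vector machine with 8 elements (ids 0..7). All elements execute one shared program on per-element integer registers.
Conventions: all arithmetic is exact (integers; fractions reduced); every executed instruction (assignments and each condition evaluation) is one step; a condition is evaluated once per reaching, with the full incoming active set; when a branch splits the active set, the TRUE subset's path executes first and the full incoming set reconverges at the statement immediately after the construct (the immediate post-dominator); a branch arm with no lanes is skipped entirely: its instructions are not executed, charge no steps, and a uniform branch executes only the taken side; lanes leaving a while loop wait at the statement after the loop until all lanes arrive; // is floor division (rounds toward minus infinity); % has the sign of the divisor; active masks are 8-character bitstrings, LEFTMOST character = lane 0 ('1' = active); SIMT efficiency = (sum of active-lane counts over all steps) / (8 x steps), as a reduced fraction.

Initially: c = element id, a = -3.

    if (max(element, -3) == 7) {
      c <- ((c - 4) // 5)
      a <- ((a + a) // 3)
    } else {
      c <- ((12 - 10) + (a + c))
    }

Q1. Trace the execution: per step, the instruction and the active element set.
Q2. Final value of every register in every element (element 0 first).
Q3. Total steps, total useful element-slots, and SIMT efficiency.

step 0: eval (max(element, -3) == 7) 11111111
step 1: c <- ((c - 4) // 5)          00000001
step 2: a <- ((a + a) // 3)          00000001
step 3: c <- ((12 - 10) + (a + c))   11111110

Answer: 4 steps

c: -1,0,1,2,3,4,5,0
a: -3,-3,-3,-3,-3,-3,-3,-2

steps = 4; useful = 17; efficiency = 17/32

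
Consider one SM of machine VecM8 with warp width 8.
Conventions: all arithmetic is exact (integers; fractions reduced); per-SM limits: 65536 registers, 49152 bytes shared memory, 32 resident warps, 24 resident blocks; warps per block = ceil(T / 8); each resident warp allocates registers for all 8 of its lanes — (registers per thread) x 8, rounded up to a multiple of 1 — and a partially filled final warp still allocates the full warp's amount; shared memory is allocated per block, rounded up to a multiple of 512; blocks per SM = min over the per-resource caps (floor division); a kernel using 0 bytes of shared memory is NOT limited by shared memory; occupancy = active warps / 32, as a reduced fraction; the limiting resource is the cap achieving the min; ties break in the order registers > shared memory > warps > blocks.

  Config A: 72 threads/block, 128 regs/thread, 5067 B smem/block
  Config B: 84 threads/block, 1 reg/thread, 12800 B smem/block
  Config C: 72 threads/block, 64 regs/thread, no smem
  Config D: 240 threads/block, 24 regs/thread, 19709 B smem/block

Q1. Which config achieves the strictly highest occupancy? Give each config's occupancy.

occupancies: A 27/32, B 11/16, C 27/32, D 15/16

Answer: D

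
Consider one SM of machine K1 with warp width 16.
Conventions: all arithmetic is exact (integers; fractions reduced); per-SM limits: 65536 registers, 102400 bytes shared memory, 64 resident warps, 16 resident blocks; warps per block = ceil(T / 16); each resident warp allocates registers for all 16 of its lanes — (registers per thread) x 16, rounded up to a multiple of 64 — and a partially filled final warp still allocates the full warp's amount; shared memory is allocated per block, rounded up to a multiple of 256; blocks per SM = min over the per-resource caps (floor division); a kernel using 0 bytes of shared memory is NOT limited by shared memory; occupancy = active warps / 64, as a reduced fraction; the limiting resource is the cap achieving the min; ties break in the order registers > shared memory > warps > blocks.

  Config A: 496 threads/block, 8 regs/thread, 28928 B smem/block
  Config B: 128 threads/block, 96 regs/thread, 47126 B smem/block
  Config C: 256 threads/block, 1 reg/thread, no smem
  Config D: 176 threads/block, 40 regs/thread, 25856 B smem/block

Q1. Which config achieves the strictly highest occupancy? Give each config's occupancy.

occupancies: A 31/32, B 1/4, C 1, D 33/64

Answer: C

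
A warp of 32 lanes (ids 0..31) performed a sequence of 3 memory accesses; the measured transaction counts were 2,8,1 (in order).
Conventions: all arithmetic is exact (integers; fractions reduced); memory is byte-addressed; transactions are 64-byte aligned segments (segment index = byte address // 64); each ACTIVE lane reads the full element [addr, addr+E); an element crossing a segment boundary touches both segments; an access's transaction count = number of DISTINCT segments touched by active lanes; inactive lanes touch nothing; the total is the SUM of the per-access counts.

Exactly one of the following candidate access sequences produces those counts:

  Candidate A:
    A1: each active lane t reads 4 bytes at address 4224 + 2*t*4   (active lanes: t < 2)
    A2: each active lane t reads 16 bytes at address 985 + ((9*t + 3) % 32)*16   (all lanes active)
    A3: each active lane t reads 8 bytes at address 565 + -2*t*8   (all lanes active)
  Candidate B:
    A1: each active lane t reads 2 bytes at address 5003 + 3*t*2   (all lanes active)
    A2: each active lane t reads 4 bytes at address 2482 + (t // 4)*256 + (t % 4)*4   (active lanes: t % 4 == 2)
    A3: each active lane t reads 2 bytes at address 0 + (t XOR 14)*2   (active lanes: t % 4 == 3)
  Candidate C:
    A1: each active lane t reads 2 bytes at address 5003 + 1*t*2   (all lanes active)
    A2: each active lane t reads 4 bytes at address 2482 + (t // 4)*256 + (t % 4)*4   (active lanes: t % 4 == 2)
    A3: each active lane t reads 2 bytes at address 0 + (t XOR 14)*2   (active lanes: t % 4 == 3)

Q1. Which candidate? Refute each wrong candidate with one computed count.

A: A1 gives 1 transaction, not 2
B: A1 gives 4 transactions, not 2
C: all counts match (2,8,1)

Answer: C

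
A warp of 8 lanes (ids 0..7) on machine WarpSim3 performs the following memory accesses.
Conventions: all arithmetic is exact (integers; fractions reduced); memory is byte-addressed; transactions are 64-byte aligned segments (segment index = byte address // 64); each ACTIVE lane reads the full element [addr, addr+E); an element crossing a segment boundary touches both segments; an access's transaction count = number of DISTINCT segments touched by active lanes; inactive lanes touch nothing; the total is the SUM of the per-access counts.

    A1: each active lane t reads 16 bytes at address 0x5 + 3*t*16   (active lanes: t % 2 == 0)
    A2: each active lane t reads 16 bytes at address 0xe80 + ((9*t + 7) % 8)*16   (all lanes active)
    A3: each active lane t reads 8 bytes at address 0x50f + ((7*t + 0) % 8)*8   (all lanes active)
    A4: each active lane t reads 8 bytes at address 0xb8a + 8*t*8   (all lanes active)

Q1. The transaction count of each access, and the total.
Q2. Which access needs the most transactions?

A1: 4 transactions
A2: 2 transactions
A3: 2 transactions
A4: 8 transactions

Answer: 4,2,2,8; total 16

Answer: A4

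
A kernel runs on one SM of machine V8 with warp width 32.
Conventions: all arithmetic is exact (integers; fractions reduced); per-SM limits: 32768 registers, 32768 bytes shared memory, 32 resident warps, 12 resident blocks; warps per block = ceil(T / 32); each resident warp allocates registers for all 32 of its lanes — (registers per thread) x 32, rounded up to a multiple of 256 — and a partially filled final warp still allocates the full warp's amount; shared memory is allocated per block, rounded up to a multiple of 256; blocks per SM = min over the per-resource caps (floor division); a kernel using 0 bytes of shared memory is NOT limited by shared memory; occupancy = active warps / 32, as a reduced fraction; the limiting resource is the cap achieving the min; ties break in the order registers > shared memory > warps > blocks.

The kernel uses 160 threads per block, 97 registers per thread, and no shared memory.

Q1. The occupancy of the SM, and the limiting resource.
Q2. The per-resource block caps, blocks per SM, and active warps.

Answer: occupancy 5/32, limited by registers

registers: 1 block
shared memory: no limit (kernel uses none)
warps: 6 blocks
blocks: 12 blocks

Answer: 1 block, 5 active warps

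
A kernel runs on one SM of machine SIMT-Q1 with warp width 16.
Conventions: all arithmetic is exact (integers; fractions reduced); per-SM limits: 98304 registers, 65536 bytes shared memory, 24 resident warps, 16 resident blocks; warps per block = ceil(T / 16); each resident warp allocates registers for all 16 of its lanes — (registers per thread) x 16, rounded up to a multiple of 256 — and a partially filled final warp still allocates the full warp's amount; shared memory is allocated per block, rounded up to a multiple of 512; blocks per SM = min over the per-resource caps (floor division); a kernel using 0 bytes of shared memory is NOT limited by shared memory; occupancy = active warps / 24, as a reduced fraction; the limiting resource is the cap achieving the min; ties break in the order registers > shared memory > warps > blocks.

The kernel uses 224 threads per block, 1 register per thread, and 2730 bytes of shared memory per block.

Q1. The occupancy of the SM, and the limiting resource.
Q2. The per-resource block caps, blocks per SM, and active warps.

Answer: occupancy 7/12, limited by warps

registers: 27 blocks
shared memory: 21 blocks
warps: 1 block
blocks: 16 blocks

Answer: 1 block, 14 active warps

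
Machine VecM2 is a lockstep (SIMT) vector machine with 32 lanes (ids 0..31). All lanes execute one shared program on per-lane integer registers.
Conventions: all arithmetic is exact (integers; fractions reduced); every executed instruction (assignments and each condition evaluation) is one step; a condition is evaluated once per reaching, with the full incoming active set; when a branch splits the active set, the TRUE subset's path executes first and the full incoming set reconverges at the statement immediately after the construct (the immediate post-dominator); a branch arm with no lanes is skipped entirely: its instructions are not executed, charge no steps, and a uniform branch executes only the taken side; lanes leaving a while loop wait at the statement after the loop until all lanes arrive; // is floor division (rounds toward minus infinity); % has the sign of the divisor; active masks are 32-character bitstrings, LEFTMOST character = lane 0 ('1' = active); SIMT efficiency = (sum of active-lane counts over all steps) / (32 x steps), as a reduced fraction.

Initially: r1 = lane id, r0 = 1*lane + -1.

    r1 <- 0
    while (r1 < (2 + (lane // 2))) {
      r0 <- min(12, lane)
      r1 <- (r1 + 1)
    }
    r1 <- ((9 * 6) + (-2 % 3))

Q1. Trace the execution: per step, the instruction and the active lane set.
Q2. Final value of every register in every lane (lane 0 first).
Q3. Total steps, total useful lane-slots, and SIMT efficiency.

step 0: r1 <- 0                      11111111111111111111111111111111
step 1: eval (r1 < (2 + (lane // 2))) 11111111111111111111111111111111
step 2: r0 <- min(12, lane)          11111111111111111111111111111111
step 3: r1 <- (r1 + 1)               11111111111111111111111111111111
step 4: eval (r1 < (2 + (lane // 2))) 11111111111111111111111111111111
step 5: r0 <- min(12, lane)          11111111111111111111111111111111
step 6: r1 <- (r1 + 1)               11111111111111111111111111111111
step 7: eval (r1 < (2 + (lane // 2))) 11111111111111111111111111111111
step 8: r0 <- min(12, lane)          00111111111111111111111111111111
step 9: r1 <- (r1 + 1)               00111111111111111111111111111111
step 10: eval (r1 < (2 + (lane // 2))) 00111111111111111111111111111111
step 11: r0 <- min(12, lane)          00001111111111111111111111111111
step 12: r1 <- (r1 + 1)               00001111111111111111111111111111
step 13: eval (r1 < (2 + (lane // 2))) 00001111111111111111111111111111
step 14: r0 <- min(12, lane)          00000011111111111111111111111111
step 15: r1 <- (r1 + 1)               00000011111111111111111111111111
step 16: eval (r1 < (2 + (lane // 2))) 00000011111111111111111111111111
step 17: r0 <- min(12, lane)          00000000111111111111111111111111
step 18: r1 <- (r1 + 1)               00000000111111111111111111111111
step 19: eval (r1 < (2 + (lane // 2))) 00000000111111111111111111111111
step 20: r0 <- min(12, lane)          00000000001111111111111111111111
step 21: r1 <- (r1 + 1)               00000000001111111111111111111111
step 22: eval (r1 < (2 + (lane // 2))) 00000000001111111111111111111111
step 23: r0 <- min(12, lane)          00000000000011111111111111111111
step 24: r1 <- (r1 + 1)               00000000000011111111111111111111
step 25: eval (r1 < (2 + (lane // 2))) 00000000000011111111111111111111
step 26: r0 <- min(12, lane)          00000000000000111111111111111111
step 27: r1 <- (r1 + 1)               00000000000000111111111111111111
step 28: eval (r1 < (2 + (lane // 2))) 00000000000000111111111111111111
step 29: r0 <- min(12, lane)          00000000000000001111111111111111
step 30: r1 <- (r1 + 1)               00000000000000001111111111111111
step 31: eval (r1 < (2 + (lane // 2))) 00000000000000001111111111111111
step 32: r0 <- min(12, lane)          00000000000000000011111111111111
step 33: r1 <- (r1 + 1)               00000000000000000011111111111111
step 34: eval (r1 < (2 + (lane // 2))) 00000000000000000011111111111111
step 35: r0 <- min(12, lane)          00000000000000000000111111111111
step 36: r1 <- (r1 + 1)               00000000000000000000111111111111
step 37: eval (r1 < (2 + (lane // 2))) 00000000000000000000111111111111
step 38: r0 <- min(12, lane)          00000000000000000000001111111111
step 39: r1 <- (r1 + 1)               00000000000000000000001111111111
step 40: eval (r1 < (2 + (lane // 2))) 00000000000000000000001111111111
step 41: r0 <- min(12, lane)          00000000000000000000000011111111
step 42: r1 <- (r1 + 1)               00000000000000000000000011111111
step 43: eval (r1 < (2 + (lane // 2))) 00000000000000000000000011111111
step 44: r0 <- min(12, lane)          00000000000000000000000000111111
step 45: r1 <- (r1 + 1)               00000000000000000000000000111111
step 46: eval (r1 < (2 + (lane // 2))) 00000000000000000000000000111111
step 47: r0 <- min(12, lane)          00000000000000000000000000001111
step 48: r1 <- (r1 + 1)               00000000000000000000000000001111
step 49: eval (r1 < (2 + (lane // 2))) 00000000000000000000000000001111
step 50: r0 <- min(12, lane)          00000000000000000000000000000011
step 51: r1 <- (r1 + 1)               00000000000000000000000000000011
step 52: eval (r1 < (2 + (lane // 2))) 00000000000000000000000000000011
step 53: r1 <- ((9 * 6) + (-2 % 3))   11111111111111111111111111111111

Answer: 54 steps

r1: 55,55,55,55,55,55,55,55,55,55,55,55,55,55,55,55,55,55,55,55,55,55,55,55,55,55,55,55,55,55,55,55
r0: 0,1,2,3,4,5,6,7,8,9,10,11,12,12,12,12,12,12,12,12,12,12,12,12,12,12,12,12,12,12,12,12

steps = 54; useful = 1008; efficiency = 1008/1728 = 7/12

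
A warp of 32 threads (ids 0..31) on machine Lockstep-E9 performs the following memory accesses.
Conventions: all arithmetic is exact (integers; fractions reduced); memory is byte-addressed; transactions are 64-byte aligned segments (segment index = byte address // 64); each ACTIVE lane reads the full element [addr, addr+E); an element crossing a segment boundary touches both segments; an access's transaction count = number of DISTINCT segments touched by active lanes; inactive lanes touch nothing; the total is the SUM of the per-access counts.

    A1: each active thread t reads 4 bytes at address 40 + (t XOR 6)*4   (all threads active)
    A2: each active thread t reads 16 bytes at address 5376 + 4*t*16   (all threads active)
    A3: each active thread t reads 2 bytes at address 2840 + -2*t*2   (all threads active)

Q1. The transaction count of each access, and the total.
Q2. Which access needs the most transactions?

A1: 3 transactions
A2: 32 transactions
A3: 3 transactions

Answer: 3,32,3; total 38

Answer: A2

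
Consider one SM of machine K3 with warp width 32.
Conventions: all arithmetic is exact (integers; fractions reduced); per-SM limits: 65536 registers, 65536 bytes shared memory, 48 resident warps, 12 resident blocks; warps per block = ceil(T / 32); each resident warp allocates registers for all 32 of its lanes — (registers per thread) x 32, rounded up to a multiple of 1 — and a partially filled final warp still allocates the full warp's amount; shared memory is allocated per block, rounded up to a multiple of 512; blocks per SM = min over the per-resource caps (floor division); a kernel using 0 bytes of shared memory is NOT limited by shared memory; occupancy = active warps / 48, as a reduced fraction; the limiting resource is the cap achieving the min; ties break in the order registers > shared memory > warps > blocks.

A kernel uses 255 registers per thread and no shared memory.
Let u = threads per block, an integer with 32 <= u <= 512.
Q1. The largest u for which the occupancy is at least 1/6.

Answer: u = 256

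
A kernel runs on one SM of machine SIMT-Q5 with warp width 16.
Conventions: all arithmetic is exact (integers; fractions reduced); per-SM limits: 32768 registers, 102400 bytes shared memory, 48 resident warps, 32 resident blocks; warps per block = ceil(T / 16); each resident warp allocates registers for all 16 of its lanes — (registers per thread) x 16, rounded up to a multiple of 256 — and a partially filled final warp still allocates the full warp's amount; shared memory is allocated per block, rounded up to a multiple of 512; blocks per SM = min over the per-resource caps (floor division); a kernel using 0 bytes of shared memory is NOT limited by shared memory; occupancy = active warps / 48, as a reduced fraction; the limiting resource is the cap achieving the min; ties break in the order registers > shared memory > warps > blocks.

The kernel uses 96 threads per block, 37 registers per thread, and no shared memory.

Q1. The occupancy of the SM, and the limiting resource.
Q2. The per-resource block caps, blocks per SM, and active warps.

Answer: occupancy 7/8, limited by registers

registers: 7 blocks
shared memory: no limit (kernel uses none)
warps: 8 blocks
blocks: 32 blocks

Answer: 7 blocks, 42 active warps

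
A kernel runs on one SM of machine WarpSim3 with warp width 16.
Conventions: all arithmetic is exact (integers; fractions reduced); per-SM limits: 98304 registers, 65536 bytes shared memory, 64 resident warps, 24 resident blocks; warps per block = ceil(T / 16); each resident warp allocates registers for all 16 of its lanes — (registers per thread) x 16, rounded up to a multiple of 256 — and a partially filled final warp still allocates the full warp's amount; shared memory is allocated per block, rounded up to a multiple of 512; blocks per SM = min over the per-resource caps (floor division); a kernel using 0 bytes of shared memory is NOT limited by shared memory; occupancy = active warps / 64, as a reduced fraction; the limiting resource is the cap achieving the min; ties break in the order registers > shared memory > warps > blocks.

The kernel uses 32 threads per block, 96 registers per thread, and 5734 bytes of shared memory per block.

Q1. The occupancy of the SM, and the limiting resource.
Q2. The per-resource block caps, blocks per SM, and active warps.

Answer: occupancy 5/16, limited by shared memory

registers: 32 blocks
shared memory: 10 blocks
warps: 32 blocks
blocks: 24 blocks

Answer: 10 blocks, 20 active warps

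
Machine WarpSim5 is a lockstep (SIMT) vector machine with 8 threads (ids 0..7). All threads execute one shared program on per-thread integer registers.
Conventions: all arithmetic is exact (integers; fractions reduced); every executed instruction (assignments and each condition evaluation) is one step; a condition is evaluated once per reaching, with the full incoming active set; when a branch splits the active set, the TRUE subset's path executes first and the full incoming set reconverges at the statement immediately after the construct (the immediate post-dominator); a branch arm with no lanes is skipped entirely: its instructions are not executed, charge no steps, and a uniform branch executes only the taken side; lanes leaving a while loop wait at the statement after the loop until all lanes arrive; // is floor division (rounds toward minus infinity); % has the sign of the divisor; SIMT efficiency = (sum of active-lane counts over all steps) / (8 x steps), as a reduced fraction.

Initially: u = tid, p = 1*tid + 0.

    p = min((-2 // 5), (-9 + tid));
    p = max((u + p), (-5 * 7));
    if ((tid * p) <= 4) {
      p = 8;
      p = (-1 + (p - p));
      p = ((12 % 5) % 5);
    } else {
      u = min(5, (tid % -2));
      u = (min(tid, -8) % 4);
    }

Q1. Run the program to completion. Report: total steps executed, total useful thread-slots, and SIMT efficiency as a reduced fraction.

Answer: 8 steps, 45 useful, 45/64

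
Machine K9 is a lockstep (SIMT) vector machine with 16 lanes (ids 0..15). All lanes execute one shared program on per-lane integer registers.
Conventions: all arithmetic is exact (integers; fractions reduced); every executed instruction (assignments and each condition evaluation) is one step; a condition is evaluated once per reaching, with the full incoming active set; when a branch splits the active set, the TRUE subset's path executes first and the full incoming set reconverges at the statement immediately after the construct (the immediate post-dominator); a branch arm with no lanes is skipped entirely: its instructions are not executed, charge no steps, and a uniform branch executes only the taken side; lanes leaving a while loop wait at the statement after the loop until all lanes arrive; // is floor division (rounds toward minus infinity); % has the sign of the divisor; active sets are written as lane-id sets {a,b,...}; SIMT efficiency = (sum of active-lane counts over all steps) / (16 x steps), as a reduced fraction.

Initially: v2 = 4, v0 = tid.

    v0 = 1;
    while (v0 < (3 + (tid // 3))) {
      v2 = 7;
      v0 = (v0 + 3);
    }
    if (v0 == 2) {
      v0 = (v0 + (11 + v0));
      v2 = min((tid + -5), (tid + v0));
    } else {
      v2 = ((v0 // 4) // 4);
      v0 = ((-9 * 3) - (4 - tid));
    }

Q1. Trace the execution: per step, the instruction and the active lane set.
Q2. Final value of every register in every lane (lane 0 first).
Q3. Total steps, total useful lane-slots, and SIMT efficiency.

step 0: v0 <- 1                      {0,1,2,3,4,5,6,7,8,9,10,11,12,13,14,15}
step 1: eval (v0 < (3 + (tid // 3))) {0,1,2,3,4,5,6,7,8,9,10,11,12,13,14,15}
step 2: v2 <- 7                      {0,1,2,3,4,5,6,7,8,9,10,11,12,13,14,15}
step 3: v0 <- (v0 + 3)               {0,1,2,3,4,5,6,7,8,9,10,11,12,13,14,15}
step 4: eval (v0 < (3 + (tid // 3))) {0,1,2,3,4,5,6,7,8,9,10,11,12,13,14,15}
step 5: v2 <- 7                      {6,7,8,9,10,11,12,13,14,15}
step 6: v0 <- (v0 + 3)               {6,7,8,9,10,11,12,13,14,15}
step 7: eval (v0 < (3 + (tid // 3))) {6,7,8,9,10,11,12,13,14,15}
step 8: v2 <- 7                      {15}
step 9: v0 <- (v0 + 3)               {15}
step 10: eval (v0 < (3 + (tid // 3))) {15}
step 11: eval (v0 == 2)               {0,1,2,3,4,5,6,7,8,9,10,11,12,13,14,15}
step 12: v2 <- ((v0 // 4) // 4)       {0,1,2,3,4,5,6,7,8,9,10,11,12,13,14,15}
step 13: v0 <- ((-9 * 3) - (4 - tid)) {0,1,2,3,4,5,6,7,8,9,10,11,12,13,14,15}

Answer: 14 steps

v2: 0,0,0,0,0,0,0,0,0,0,0,0,0,0,0,0
v0: -31,-30,-29,-28,-27,-26,-25,-24,-23,-22,-21,-20,-19,-18,-17,-16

steps = 14; useful = 161; efficiency = 161/224 = 23/32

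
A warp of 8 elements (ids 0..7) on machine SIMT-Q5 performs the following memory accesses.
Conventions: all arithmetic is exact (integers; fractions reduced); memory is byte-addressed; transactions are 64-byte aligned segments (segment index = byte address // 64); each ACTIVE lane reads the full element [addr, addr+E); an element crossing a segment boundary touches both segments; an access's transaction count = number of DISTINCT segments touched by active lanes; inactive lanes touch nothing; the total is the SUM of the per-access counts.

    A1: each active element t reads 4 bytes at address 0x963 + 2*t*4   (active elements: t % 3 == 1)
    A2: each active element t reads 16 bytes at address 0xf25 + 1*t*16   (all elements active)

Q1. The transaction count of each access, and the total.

A1: 2 transactions
A2: 3 transactions

Answer: 2,3; total 5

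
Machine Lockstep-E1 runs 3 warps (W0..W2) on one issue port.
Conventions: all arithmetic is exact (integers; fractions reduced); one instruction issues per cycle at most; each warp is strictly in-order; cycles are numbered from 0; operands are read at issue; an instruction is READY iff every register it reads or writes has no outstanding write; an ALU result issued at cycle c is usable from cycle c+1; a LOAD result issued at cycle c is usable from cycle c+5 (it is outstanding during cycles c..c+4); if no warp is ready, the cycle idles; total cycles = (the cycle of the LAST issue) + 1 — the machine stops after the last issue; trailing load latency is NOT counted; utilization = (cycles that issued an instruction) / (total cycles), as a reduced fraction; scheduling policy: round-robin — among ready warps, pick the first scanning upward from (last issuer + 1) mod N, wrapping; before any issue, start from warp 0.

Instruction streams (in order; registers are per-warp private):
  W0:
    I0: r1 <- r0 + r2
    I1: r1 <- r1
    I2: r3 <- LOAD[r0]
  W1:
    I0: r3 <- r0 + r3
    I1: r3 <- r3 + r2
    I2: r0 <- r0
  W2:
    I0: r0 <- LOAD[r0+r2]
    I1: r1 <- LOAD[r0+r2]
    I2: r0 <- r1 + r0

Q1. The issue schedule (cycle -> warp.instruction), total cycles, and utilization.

cycle 0: W0.I0
cycle 1: W1.I0
cycle 2: W2.I0
cycle 3: W0.I1
cycle 4: W1.I1
cycle 5: W0.I2
cycle 6: W1.I2
cycle 7: W2.I1
cycle 8: idle
cycle 9: idle
cycle 10: idle
cycle 11: idle
cycle 12: W2.I2

Answer: 13 cycles, utilization 9/13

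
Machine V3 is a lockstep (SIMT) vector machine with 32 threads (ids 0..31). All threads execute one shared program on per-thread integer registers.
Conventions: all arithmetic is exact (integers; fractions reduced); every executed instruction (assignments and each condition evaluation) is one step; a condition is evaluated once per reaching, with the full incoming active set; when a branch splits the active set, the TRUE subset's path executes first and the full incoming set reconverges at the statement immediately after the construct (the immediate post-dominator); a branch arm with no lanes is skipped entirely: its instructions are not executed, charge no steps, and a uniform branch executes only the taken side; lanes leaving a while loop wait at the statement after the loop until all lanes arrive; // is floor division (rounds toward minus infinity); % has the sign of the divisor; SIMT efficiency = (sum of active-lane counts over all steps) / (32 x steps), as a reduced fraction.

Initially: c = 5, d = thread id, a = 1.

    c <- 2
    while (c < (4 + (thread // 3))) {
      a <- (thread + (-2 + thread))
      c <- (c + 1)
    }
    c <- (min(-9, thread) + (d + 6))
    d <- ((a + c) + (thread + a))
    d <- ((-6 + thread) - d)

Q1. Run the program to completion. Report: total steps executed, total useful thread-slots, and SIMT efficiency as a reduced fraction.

Answer: 41 steps, 817 useful, 817/1312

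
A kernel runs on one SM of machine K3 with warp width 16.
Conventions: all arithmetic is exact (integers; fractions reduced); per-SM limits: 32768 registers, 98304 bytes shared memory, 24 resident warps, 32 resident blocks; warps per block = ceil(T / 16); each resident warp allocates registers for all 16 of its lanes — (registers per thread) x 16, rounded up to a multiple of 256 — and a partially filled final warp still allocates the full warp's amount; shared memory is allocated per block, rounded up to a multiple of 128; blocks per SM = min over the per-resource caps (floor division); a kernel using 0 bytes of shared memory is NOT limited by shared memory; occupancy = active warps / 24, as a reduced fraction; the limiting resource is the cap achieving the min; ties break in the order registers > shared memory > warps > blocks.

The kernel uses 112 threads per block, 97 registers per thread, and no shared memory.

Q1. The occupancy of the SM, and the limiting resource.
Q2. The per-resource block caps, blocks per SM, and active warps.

Answer: occupancy 7/12, limited by registers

registers: 2 blocks
shared memory: no limit (kernel uses none)
warps: 3 blocks
blocks: 32 blocks

Answer: 2 blocks, 14 active warps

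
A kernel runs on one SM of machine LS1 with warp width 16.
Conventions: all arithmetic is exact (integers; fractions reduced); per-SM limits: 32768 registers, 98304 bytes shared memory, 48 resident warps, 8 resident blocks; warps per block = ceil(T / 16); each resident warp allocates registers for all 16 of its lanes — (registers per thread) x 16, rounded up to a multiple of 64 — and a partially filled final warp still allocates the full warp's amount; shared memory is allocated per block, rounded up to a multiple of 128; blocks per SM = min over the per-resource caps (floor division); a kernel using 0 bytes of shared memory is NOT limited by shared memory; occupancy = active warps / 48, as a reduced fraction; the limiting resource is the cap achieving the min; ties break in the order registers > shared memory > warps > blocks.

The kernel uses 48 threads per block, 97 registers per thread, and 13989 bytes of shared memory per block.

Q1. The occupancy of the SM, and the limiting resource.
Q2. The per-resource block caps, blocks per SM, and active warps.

Answer: occupancy 3/8, limited by registers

registers: 6 blocks
shared memory: 6 blocks
warps: 16 blocks
blocks: 8 blocks

Answer: 6 blocks, 18 active warps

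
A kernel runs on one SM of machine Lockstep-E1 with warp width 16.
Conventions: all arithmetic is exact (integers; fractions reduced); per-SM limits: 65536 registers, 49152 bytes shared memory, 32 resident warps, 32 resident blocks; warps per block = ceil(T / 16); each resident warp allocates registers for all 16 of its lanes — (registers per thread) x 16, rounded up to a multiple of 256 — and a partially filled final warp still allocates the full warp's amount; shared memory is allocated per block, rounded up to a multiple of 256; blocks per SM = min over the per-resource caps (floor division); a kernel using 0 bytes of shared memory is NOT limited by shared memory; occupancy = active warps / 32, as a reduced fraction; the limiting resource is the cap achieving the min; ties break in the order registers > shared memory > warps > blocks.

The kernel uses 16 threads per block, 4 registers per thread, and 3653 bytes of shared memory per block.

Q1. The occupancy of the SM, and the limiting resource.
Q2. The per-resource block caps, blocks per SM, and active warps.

Answer: occupancy 3/8, limited by shared memory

registers: 256 blocks
shared memory: 12 blocks
warps: 32 blocks
blocks: 32 blocks

Answer: 12 blocks, 12 active warps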